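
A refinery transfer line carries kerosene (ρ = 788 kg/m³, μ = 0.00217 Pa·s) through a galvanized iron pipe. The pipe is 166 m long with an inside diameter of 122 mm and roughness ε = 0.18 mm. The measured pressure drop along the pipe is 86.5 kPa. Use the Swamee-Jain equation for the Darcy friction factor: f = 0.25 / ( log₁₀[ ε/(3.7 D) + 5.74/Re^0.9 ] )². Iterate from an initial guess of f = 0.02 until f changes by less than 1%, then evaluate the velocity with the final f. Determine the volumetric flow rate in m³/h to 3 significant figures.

Rearranging Darcy-Weisbach: V = √(2·ΔP·D/(f·L·ρ)). With ε/D = 0.00018/0.122 = 0.00148, iterate starting from f = 0.02:
  f = 0.02 → V = √(2·8.65e+04·0.122/(0.02·166·788)) = 2.84 m/s; Re = ρVD/μ = 1.258e+05; f → 0.02349
  f = 0.02349 → V = 2.621 m/s; Re = 1.161e+05; f → 0.02361
Converged (Δf/f < 1%). With the final f = 0.02361: V = √(2·8.65e+04·0.122/(0.02361·166·788)) = 2.614 m/s.
Q = V·A = 2.614·(π/4·0.122²) = 0.03056 m³/s = 110 m³/h.

Q ≈ 110 m³/h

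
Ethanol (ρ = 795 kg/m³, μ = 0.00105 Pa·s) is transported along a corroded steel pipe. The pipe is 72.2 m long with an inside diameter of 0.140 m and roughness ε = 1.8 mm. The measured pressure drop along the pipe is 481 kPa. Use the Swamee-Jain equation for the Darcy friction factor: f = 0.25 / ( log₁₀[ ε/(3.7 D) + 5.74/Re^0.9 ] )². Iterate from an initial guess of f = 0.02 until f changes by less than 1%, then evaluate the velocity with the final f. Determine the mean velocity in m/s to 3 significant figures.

Rearranging Darcy-Weisbach: V = √(2·ΔP·D/(f·L·ρ)). With ε/D = 0.0018/0.14 = 0.0129, iterate starting from f = 0.02:
  f = 0.02 → V = √(2·4.81e+05·0.14/(0.02·72.2·795)) = 10.83 m/s; Re = ρVD/μ = 1.148e+06; f → 0.04143
  f = 0.04143 → V = 7.526 m/s; Re = 7.977e+05; f → 0.04146
Converged (Δf/f < 1%). With the final f = 0.04146: V = √(2·4.81e+05·0.14/(0.04146·72.2·795)) = 7.523 m/s.

V ≈ 7.52 m/s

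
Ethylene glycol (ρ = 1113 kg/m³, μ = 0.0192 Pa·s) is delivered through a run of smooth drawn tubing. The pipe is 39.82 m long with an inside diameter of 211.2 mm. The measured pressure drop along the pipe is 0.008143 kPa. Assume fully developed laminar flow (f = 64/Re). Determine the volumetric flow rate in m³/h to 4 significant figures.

Q ≈ 1.872 m³/h

For laminar flow, f = 64/Re with Re = ρVD/μ, so Darcy-Weisbach reduces to ΔP = 32μLV/D². Solving for V: V = ΔP·D²/(32μL) = 8.143·(0.2112)²/(32·0.0192·39.82) = 0.01485 m/s.
Check: Re = ρVD/μ = 1113·0.01485·0.2112/0.0192 = 181.8 < 2300, so the laminar assumption holds.
Q = V·A = 0.01485·(π/4·0.2112²) = 0.0005201 m³/s = 1.872 m³/h.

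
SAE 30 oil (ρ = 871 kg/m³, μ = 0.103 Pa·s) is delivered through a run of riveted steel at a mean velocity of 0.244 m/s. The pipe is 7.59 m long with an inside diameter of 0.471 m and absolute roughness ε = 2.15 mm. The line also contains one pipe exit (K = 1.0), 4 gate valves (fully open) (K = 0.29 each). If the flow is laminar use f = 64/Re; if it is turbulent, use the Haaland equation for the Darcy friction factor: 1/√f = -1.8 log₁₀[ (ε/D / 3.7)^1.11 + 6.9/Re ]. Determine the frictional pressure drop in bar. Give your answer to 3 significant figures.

ΔP ≈ 8.35×10^-4 bar

Reynolds number Re = ρVD/μ = 871 · 0.244 · 0.471 / 0.103 = 971.8.
Re < 2300 → laminar flow, so f = 64/Re = 64/971.8 = 0.06585 (the turbulent correlation is not needed).
Total minor-loss coefficient ΣK = 1·1 + 4·0.29 = 2.16.
ΔP = [f·L/D + ΣK]·(ρV²/2) = [0.06585·7.59/0.471 + 2.16]·(871·0.244²/2) = [1.061 + 2.16]·25.93 = 83.52 Pa.
ΔP = 83.52 Pa = 8.35×10^-4 bar.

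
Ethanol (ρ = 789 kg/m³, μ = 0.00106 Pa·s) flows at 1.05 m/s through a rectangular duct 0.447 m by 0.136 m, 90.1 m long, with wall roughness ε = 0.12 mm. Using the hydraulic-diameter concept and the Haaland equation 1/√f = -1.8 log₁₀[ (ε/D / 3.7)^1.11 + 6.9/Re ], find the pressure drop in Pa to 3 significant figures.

Hydraulic diameter D_h = 4A/P = 4·(0.447·0.136)/(2·(0.447+0.136)) = 0.2432/1.166 = 0.2085 m.
Re = ρVD_h/μ = 789·1.05·0.2085/0.00106 = 1.63e+05.
ε/D_h = 0.00012/0.2085 = 0.000575; Haaland gives 1/√f = -1.8 log₁₀[5.93e-05+4.23e-05] = 7.188, so f = 0.01936.
ΔP = f(L/D_h)(ρV²/2) = 0.01936·90.1/0.2085·434.9 = 3637 Pa.

ΔP ≈ 3640 Pa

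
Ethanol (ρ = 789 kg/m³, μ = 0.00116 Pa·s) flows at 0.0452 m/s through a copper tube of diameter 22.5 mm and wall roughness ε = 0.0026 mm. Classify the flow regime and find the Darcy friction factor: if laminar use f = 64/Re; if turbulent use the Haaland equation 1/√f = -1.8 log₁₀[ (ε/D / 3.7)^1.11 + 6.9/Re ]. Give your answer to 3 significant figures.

Re = ρVD/μ = 789·0.0452·0.0225/0.00116 = 691.7.
Re < 2300 → laminar, so f = 64/Re = 0.09252 (roughness is irrelevant in laminar flow).

f ≈ 0.0925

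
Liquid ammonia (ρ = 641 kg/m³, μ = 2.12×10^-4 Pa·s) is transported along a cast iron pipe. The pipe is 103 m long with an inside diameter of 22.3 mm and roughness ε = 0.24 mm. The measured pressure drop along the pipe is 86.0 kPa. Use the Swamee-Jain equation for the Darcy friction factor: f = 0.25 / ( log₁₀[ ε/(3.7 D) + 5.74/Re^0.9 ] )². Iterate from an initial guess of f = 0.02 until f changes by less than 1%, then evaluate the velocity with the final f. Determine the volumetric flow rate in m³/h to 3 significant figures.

Q ≈ 1.70 m³/h

Rearranging Darcy-Weisbach: V = √(2·ΔP·D/(f·L·ρ)). With ε/D = 0.00024/0.0223 = 0.0108, iterate starting from f = 0.02:
  f = 0.02 → V = √(2·8.6e+04·0.0223/(0.02·103·641)) = 1.704 m/s; Re = ρVD/μ = 1.149e+05; f → 0.03959
  f = 0.03959 → V = 1.211 m/s; Re = 8.168e+04; f → 0.03984
Converged (Δf/f < 1%). With the final f = 0.03984: V = √(2·8.6e+04·0.0223/(0.03984·103·641)) = 1.208 m/s.
Q = V·A = 1.208·(π/4·0.0223²) = 0.0004716 m³/s = 1.70 m³/h.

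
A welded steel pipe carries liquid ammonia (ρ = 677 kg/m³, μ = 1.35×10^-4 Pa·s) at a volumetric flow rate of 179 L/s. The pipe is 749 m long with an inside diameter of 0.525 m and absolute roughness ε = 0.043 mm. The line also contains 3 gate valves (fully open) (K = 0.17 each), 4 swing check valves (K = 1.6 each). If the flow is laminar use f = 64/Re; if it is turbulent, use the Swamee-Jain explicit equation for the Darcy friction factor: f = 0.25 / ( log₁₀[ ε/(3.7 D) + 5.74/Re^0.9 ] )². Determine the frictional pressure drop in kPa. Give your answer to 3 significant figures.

ΔP ≈ 5.72 kPa

Q = 179 L/s = 179/1000 = 0.179 m³/s.
Cross-sectional area A = πD²/4 = π(0.525)²/4 = 0.2165 m²; mean velocity V = Q/A = 0.179/0.2165 = 0.8269 m/s.
Reynolds number Re = ρVD/μ = 677 · 0.8269 · 0.525 / 0.000135 = 2.177e+06.
Re > 4000 → turbulent. Relative roughness ε/D = 4.3e-05/0.525 = 8.19e-05. Swamee-Jain: f = 0.25/(log₁₀[8.19e-05/3.7 + 5.74/2.177e+06^0.9])² = 0.25/(log₁₀[2.21e-05 + 1.13e-05])² = 0.25/(-4.475)² = 0.01248.
Total minor-loss coefficient ΣK = 3·0.17 + 4·1.6 = 6.91.
ΔP = [f·L/D + ΣK]·(ρV²/2) = [0.01248·749/0.525 + 6.91]·(677·0.8269²/2) = [17.81 + 6.91]·231.4 = 5721 Pa.
ΔP = 5721 Pa = 5.72 kPa.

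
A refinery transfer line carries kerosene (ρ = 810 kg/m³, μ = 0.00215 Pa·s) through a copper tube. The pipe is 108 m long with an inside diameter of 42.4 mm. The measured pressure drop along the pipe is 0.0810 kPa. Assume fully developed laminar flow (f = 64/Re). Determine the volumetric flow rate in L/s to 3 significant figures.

Q ≈ 0.0277 L/s

For laminar flow, f = 64/Re with Re = ρVD/μ, so Darcy-Weisbach reduces to ΔP = 32μLV/D². Solving for V: V = ΔP·D²/(32μL) = 81·(0.0424)²/(32·0.00215·108) = 0.0196 m/s.
Check: Re = ρVD/μ = 810·0.0196·0.0424/0.00215 = 313.1 < 2300, so the laminar assumption holds.
Q = V·A = 0.0196·(π/4·0.0424²) = 2.767e-05 m³/s = 0.0277 L/s.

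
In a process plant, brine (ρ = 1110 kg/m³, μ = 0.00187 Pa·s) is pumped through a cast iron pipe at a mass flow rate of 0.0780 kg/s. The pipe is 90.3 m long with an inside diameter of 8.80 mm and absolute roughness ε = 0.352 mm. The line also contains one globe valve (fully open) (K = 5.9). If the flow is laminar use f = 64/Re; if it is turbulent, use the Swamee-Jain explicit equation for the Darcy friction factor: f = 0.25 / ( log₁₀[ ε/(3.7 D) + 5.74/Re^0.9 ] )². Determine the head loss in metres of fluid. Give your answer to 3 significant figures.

h_f ≈ 49.6 m

A = πD²/4 = π(0.0088)²/4 = 6.082e-05 m²; mean velocity V = ṁ/(ρA) = 0.078/(1110 · 6.082e-05) = 1.155 m/s.
Reynolds number Re = ρVD/μ = 1110 · 1.155 · 0.0088 / 0.00187 = 6035.
Re > 4000 → turbulent. Relative roughness ε/D = 0.000352/0.0088 = 0.04. Swamee-Jain: f = 0.25/(log₁₀[0.04/3.7 + 5.74/6035^0.9])² = 0.25/(log₁₀[0.0108 + 0.00227])² = 0.25/(-1.883)² = 0.07048.
Total minor-loss coefficient ΣK = 1·5.9 = 5.9.
ΔP = [f·L/D + ΣK]·(ρV²/2) = [0.07048·90.3/0.0088 + 5.9]·(1110·1.155²/2) = [723.3 + 5.9]·740.8 = 5.402e+05 Pa.
Head loss h_f = ΔP/(ρg) = 5.402e+05/(1110·9.81) = 49.6 m.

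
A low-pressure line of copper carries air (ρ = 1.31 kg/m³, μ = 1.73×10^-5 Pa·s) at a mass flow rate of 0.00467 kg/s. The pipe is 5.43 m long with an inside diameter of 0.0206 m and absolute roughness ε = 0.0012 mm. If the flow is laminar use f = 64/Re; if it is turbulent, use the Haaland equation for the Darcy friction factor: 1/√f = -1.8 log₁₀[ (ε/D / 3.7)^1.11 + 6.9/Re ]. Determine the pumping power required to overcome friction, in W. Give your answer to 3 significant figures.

A = πD²/4 = π(0.0206)²/4 = 0.0003333 m²; mean velocity V = ṁ/(ρA) = 0.00467/(1.31 · 0.0003333) = 10.7 m/s.
Reynolds number Re = ρVD/μ = 1.31 · 10.7 · 0.0206 / 1.73e-05 = 1.668e+04.
Re > 4000 → turbulent. Relative roughness ε/D = 1.2e-06/0.0206 = 5.83e-05. Haaland: 1/√f = -1.8 log₁₀[(5.83e-05/3.7)^1.11 + 6.9/1.668e+04] = -1.8 log₁₀[4.66e-06 + 0.000414] = 6.081, so f = 0.02704.
Darcy-Weisbach: ΔP = f(L/D)(ρV²/2) = 0.02704·(5.43/0.0206)·(1.31·10.7²/2) = 0.02704·263.6·74.93 = 534.1 Pa.
Q = ṁ/ρ = 0.00467/1.31 = 0.003565 m³/s.
Pumping power P = QΔP = 0.003565·534.1 = 1.904 W = 1.90 W.

P ≈ 1.90 W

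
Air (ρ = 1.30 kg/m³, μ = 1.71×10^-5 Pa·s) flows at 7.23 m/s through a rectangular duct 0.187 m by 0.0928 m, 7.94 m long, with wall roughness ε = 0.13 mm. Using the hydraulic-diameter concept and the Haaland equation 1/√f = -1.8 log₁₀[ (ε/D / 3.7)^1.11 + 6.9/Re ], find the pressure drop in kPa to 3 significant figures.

ΔP ≈ 0.0500 kPa

Hydraulic diameter D_h = 4A/P = 4·(0.187·0.0928)/(2·(0.187+0.0928)) = 0.06941/0.5596 = 0.124 m.
Re = ρVD_h/μ = 1.3·7.23·0.124/1.71e-05 = 6.818e+04.
ε/D_h = 0.00013/0.124 = 0.00105; Haaland gives 1/√f = -1.8 log₁₀[0.000115+0.000101] = 6.596, so f = 0.02298.
ΔP = f(L/D_h)(ρV²/2) = 0.02298·7.94/0.124·33.98 = 49.99 Pa.
ΔP = 0.0500 kPa.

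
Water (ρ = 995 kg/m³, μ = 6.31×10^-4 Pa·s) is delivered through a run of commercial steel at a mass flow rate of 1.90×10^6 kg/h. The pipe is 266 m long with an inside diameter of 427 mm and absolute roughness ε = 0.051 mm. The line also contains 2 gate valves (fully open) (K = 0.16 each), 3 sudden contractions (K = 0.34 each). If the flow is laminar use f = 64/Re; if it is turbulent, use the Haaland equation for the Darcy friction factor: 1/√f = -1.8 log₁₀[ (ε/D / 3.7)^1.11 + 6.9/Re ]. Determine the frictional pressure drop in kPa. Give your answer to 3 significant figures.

ṁ = 1.90×10^6 kg/h = 1.90×10^6/3600 = 527.8 kg/s.
A = πD²/4 = π(0.427)²/4 = 0.1432 m²; mean velocity V = ṁ/(ρA) = 527.8/(995 · 0.1432) = 3.704 m/s.
Reynolds number Re = ρVD/μ = 995 · 3.704 · 0.427 / 0.000631 = 2.494e+06.
Re > 4000 → turbulent. Relative roughness ε/D = 5.1e-05/0.427 = 0.000119. Haaland: 1/√f = -1.8 log₁₀[(0.000119/3.7)^1.11 + 6.9/2.494e+06] = -1.8 log₁₀[1.03e-05 + 2.77e-06] = 8.788, so f = 0.01295.
Total minor-loss coefficient ΣK = 2·0.16 + 3·0.34 = 1.34.
ΔP = [f·L/D + ΣK]·(ρV²/2) = [0.01295·266/0.427 + 1.34]·(995·3.704²/2) = [8.066 + 1.34]·6826 = 6.421e+04 Pa.
ΔP = 6.421e+04 Pa = 64.2 kPa.

ΔP ≈ 64.2 kPa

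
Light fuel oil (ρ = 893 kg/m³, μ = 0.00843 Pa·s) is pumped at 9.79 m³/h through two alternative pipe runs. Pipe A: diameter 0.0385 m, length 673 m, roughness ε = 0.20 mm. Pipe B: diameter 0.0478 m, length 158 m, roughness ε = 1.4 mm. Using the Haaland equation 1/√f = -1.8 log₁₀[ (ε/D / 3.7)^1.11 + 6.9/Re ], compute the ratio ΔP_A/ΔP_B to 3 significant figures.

ΔP_A/ΔP_B ≈ 7.86

Pipe A: V = Q/A = 0.002719/0.001164 = 2.336 m/s; Re = 9527; ε/D = 0.00519; Haaland → f = 0.03794; ΔP_A = f(L/D)(ρV²/2) = 1.616e+06 Pa.
Pipe B: V = Q/A = 0.002719/0.001795 = 1.515 m/s; Re = 7673; ε/D = 0.0293; Haaland → f = 0.06065; ΔP_B = f(L/D)(ρV²/2) = 2.056e+05 Pa.
ΔP_A/ΔP_B = 1.616e+06/2.056e+05 = 7.86.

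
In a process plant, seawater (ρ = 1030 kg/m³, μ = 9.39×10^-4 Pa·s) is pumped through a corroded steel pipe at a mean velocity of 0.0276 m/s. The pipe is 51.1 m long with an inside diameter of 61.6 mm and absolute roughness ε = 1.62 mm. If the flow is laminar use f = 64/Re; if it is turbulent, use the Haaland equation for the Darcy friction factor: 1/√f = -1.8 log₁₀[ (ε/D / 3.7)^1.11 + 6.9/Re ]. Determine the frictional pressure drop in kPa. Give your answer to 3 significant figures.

Reynolds number Re = ρVD/μ = 1030 · 0.0276 · 0.0616 / 0.000939 = 1865.
Re < 2300 → laminar flow, so f = 64/Re = 64/1865 = 0.03432 (the turbulent correlation is not needed).
Darcy-Weisbach: ΔP = f(L/D)(ρV²/2) = 0.03432·(51.1/0.0616)·(1030·0.0276²/2) = 0.03432·829.5·0.3923 = 11.17 Pa.
ΔP = 11.17 Pa = 0.0112 kPa.

ΔP ≈ 0.0112 kPa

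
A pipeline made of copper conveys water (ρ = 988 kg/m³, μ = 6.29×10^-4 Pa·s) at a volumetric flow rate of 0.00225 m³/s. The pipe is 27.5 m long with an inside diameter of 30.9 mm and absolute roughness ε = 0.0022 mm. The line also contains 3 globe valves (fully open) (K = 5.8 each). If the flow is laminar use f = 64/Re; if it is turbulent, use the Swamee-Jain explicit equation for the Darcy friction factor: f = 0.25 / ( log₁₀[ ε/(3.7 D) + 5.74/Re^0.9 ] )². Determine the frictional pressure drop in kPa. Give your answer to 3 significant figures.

Cross-sectional area A = πD²/4 = π(0.0309)²/4 = 0.0007499 m²; mean velocity V = Q/A = 0.00225/0.0007499 = 3 m/s.
Reynolds number Re = ρVD/μ = 988 · 3 · 0.0309 / 0.000629 = 1.456e+05.
Re > 4000 → turbulent. Relative roughness ε/D = 2.2e-06/0.0309 = 7.12e-05. Swamee-Jain: f = 0.25/(log₁₀[7.12e-05/3.7 + 5.74/1.456e+05^0.9])² = 0.25/(log₁₀[1.92e-05 + 0.000129])² = 0.25/(-3.828)² = 0.01706.
Total minor-loss coefficient ΣK = 3·5.8 = 17.4.
ΔP = [f·L/D + ΣK]·(ρV²/2) = [0.01706·27.5/0.0309 + 17.4]·(988·3²/2) = [15.19 + 17.4]·4447 = 1.449e+05 Pa.
ΔP = 1.449e+05 Pa = 145 kPa.

ΔP ≈ 145 kPa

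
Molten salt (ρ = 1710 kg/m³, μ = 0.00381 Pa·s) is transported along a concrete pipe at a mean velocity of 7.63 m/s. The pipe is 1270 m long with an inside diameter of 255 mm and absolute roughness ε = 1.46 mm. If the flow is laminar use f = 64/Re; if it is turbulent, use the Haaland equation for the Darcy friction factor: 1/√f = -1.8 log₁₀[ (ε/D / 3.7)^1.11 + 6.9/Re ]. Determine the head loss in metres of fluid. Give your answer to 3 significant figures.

h_f ≈ 470 m

Reynolds number Re = ρVD/μ = 1710 · 7.63 · 0.255 / 0.00381 = 8.732e+05.
Re > 4000 → turbulent. Relative roughness ε/D = 0.00146/0.255 = 0.00573. Haaland: 1/√f = -1.8 log₁₀[(0.00573/3.7)^1.11 + 6.9/8.732e+05] = -1.8 log₁₀[0.000759 + 7.9e-06] = 5.607, so f = 0.03181.
Darcy-Weisbach: ΔP = f(L/D)(ρV²/2) = 0.03181·(1270/0.255)·(1710·7.63²/2) = 0.03181·4980·4.978e+04 = 7.885e+06 Pa.
Head loss h_f = ΔP/(ρg) = 7.885e+06/(1710·9.81) = 470 m.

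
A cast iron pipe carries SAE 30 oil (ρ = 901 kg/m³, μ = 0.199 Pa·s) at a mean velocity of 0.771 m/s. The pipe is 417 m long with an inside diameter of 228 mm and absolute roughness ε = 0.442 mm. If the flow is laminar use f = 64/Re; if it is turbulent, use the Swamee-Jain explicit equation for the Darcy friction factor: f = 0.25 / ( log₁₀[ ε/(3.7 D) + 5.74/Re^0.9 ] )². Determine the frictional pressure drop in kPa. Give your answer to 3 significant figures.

Reynolds number Re = ρVD/μ = 901 · 0.771 · 0.228 / 0.199 = 795.9.
Re < 2300 → laminar flow, so f = 64/Re = 64/795.9 = 0.08041 (the turbulent correlation is not needed).
Darcy-Weisbach: ΔP = f(L/D)(ρV²/2) = 0.08041·(417/0.228)·(901·0.771²/2) = 0.08041·1829·267.8 = 3.938e+04 Pa.
ΔP = 3.938e+04 Pa = 39.4 kPa.

ΔP ≈ 39.4 kPa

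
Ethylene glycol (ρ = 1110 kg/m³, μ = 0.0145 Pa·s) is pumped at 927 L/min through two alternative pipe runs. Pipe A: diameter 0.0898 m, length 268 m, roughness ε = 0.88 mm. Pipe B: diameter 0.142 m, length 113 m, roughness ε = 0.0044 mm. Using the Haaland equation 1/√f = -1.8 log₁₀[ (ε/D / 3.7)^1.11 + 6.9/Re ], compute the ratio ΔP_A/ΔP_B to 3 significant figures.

ΔP_A/ΔP_B ≈ 31.5

Pipe A: V = Q/A = 0.01545/0.006333 = 2.439 m/s; Re = 1.677e+04; ε/D = 0.0098; Haaland → f = 0.0409; ΔP_A = f(L/D)(ρV²/2) = 4.031e+05 Pa.
Pipe B: V = Q/A = 0.01545/0.01584 = 0.9756 m/s; Re = 1.06e+04; ε/D = 3.1e-05; Haaland → f = 0.03042; ΔP_B = f(L/D)(ρV²/2) = 1.279e+04 Pa.
ΔP_A/ΔP_B = 4.031e+05/1.279e+04 = 31.5.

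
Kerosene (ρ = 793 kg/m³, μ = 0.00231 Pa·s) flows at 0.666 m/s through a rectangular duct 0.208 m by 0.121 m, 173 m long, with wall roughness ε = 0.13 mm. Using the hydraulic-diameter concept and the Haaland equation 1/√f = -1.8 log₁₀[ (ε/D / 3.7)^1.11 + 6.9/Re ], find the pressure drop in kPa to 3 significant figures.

ΔP ≈ 4.90 kPa

Hydraulic diameter D_h = 4A/P = 4·(0.208·0.121)/(2·(0.208+0.121)) = 0.1007/0.658 = 0.153 m.
Re = ρVD_h/μ = 793·0.666·0.153/0.00231 = 3.498e+04.
ε/D_h = 0.00013/0.153 = 0.00085; Haaland gives 1/√f = -1.8 log₁₀[9.14e-05+0.000197] = 6.371, so f = 0.02463.
ΔP = f(L/D_h)(ρV²/2) = 0.02463·173/0.153·175.9 = 4899 Pa.
ΔP = 4.90 kPa.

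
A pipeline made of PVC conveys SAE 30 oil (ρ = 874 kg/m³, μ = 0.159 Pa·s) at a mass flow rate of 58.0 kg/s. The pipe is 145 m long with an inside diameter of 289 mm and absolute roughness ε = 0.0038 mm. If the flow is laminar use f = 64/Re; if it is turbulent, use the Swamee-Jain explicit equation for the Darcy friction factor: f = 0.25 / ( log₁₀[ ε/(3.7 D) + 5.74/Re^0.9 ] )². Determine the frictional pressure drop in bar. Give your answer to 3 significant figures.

A = πD²/4 = π(0.289)²/4 = 0.0656 m²; mean velocity V = ṁ/(ρA) = 58/(874 · 0.0656) = 1.012 m/s.
Reynolds number Re = ρVD/μ = 874 · 1.012 · 0.289 / 0.159 = 1607.
Re < 2300 → laminar flow, so f = 64/Re = 64/1607 = 0.03982 (the turbulent correlation is not needed).
Darcy-Weisbach: ΔP = f(L/D)(ρV²/2) = 0.03982·(145/0.289)·(874·1.012²/2) = 0.03982·501.7·447.2 = 8936 Pa.
ΔP = 8936 Pa = 0.0894 bar.

ΔP ≈ 0.0894 bar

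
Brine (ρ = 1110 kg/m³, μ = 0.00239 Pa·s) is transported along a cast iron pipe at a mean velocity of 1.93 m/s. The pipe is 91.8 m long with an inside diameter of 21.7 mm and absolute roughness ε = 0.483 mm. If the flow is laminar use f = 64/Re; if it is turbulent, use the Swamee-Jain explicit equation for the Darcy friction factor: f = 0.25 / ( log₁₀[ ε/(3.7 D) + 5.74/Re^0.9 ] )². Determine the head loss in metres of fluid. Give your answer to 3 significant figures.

h_f ≈ 42.8 m

Reynolds number Re = ρVD/μ = 1110 · 1.93 · 0.0217 / 0.00239 = 1.945e+04.
Re > 4000 → turbulent. Relative roughness ε/D = 0.000483/0.0217 = 0.0223. Swamee-Jain: f = 0.25/(log₁₀[0.0223/3.7 + 5.74/1.945e+04^0.9])² = 0.25/(log₁₀[0.00602 + 0.000792])² = 0.25/(-2.167)² = 0.05324.
Darcy-Weisbach: ΔP = f(L/D)(ρV²/2) = 0.05324·(91.8/0.0217)·(1110·1.93²/2) = 0.05324·4230·2067 = 4.656e+05 Pa.
Head loss h_f = ΔP/(ρg) = 4.656e+05/(1110·9.81) = 42.8 m.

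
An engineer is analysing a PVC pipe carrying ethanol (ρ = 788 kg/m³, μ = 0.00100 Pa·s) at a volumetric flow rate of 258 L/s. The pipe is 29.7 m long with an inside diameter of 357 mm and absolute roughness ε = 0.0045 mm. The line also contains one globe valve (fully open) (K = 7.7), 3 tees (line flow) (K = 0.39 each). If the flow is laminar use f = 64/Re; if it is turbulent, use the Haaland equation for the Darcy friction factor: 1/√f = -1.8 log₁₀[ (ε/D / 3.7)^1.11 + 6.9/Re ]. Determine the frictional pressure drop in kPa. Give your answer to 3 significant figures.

ΔP ≈ 25.9 kPa

Q = 258 L/s = 258/1000 = 0.258 m³/s.
Cross-sectional area A = πD²/4 = π(0.357)²/4 = 0.1001 m²; mean velocity V = Q/A = 0.258/0.1001 = 2.577 m/s.
Reynolds number Re = ρVD/μ = 788 · 2.577 · 0.357 / 0.001 = 7.251e+05.
Re > 4000 → turbulent. Relative roughness ε/D = 4.5e-06/0.357 = 1.26e-05. Haaland: 1/√f = -1.8 log₁₀[(1.26e-05/3.7)^1.11 + 6.9/7.251e+05] = -1.8 log₁₀[8.53e-07 + 9.52e-06] = 8.972, so f = 0.01242.
Total minor-loss coefficient ΣK = 1·7.7 + 3·0.39 = 8.87.
ΔP = [f·L/D + ΣK]·(ρV²/2) = [0.01242·29.7/0.357 + 8.87]·(788·2.577²/2) = [1.034 + 8.87]·2617 = 2.592e+04 Pa.
ΔP = 2.592e+04 Pa = 25.9 kPa.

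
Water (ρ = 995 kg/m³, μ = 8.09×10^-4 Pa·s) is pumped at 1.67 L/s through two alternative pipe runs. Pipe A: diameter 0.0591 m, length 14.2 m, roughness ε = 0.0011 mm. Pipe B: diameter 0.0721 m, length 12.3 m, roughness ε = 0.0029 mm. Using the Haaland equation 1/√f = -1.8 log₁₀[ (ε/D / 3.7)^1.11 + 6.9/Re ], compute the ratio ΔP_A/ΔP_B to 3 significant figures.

Pipe A: V = Q/A = 0.00167/0.002743 = 0.6088 m/s; Re = 4.425e+04; ε/D = 1.86e-05; Haaland → f = 0.02134; ΔP_A = f(L/D)(ρV²/2) = 945.2 Pa.
Pipe B: V = Q/A = 0.00167/0.004083 = 0.409 m/s; Re = 3.627e+04; ε/D = 4.02e-05; Haaland → f = 0.02238; ΔP_B = f(L/D)(ρV²/2) = 317.8 Pa.
ΔP_A/ΔP_B = 945.2/317.8 = 2.97.

ΔP_A/ΔP_B ≈ 2.97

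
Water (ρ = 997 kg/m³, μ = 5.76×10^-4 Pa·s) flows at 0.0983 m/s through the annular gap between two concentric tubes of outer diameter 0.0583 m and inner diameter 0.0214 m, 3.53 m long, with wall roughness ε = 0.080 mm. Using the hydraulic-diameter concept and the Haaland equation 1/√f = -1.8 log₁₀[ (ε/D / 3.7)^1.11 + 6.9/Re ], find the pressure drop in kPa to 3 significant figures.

ΔP ≈ 0.0173 kPa

Hydraulic diameter D_h = 4A/P = D_o - D_i = 0.0583 - 0.0214 = 0.0369 m.
Re = ρVD_h/μ = 997·0.0983·0.0369/0.000576 = 6278.
ε/D_h = 8e-05/0.0369 = 0.00217; Haaland gives 1/√f = -1.8 log₁₀[0.000258+0.0011] = 5.161, so f = 0.03754.
ΔP = f(L/D_h)(ρV²/2) = 0.03754·3.53/0.0369·4.817 = 17.3 Pa.
ΔP = 0.0173 kPa.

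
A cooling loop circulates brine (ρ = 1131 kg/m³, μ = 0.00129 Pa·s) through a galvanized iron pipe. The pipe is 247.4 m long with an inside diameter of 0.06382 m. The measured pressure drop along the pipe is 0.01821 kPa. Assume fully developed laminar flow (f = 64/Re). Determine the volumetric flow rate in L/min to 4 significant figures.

For laminar flow, f = 64/Re with Re = ρVD/μ, so Darcy-Weisbach reduces to ΔP = 32μLV/D². Solving for V: V = ΔP·D²/(32μL) = 18.21·(0.06382)²/(32·0.00129·247.4) = 0.007262 m/s.
Check: Re = ρVD/μ = 1131·0.007262·0.06382/0.00129 = 406.4 < 2300, so the laminar assumption holds.
Q = V·A = 0.007262·(π/4·0.06382²) = 2.323e-05 m³/s = 1.394 L/min.

Q ≈ 1.394 L/min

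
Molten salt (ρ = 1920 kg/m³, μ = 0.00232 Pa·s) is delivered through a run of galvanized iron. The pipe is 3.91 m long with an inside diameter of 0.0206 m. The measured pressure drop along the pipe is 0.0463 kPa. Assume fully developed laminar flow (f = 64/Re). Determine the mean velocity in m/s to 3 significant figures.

V ≈ 0.0677 m/s

For laminar flow, f = 64/Re with Re = ρVD/μ, so Darcy-Weisbach reduces to ΔP = 32μLV/D². Solving for V: V = ΔP·D²/(32μL) = 46.3·(0.0206)²/(32·0.00232·3.91) = 0.06769 m/s.
Check: Re = ρVD/μ = 1920·0.06769·0.0206/0.00232 = 1154 < 2300, so the laminar assumption holds.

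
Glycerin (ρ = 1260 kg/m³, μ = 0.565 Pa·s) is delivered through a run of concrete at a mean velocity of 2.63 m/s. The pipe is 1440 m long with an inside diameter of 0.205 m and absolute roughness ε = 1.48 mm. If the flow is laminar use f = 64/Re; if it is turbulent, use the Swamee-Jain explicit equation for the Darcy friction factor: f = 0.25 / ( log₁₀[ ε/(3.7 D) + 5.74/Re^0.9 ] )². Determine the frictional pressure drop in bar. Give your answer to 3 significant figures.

Reynolds number Re = ρVD/μ = 1260 · 2.63 · 0.205 / 0.565 = 1202.
Re < 2300 → laminar flow, so f = 64/Re = 64/1202 = 0.05323 (the turbulent correlation is not needed).
Darcy-Weisbach: ΔP = f(L/D)(ρV²/2) = 0.05323·(1440/0.205)·(1260·2.63²/2) = 0.05323·7024·4358 = 1.629e+06 Pa.
ΔP = 1.629e+06 Pa = 16.3 bar.

ΔP ≈ 16.3 bar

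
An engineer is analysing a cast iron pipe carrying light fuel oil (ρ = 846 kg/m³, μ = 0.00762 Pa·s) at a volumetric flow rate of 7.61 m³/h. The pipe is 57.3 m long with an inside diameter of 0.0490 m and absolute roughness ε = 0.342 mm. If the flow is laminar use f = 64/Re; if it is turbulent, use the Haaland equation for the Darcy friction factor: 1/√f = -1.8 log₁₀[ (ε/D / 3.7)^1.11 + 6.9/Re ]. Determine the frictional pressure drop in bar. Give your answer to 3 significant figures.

ΔP ≈ 0.267 bar

Q = 7.61 m³/h = 7.61/3600 = 0.002114 m³/s.
Cross-sectional area A = πD²/4 = π(0.049)²/4 = 0.001886 m²; mean velocity V = Q/A = 0.002114/0.001886 = 1.121 m/s.
Reynolds number Re = ρVD/μ = 846 · 1.121 · 0.049 / 0.00762 = 6098.
Re > 4000 → turbulent. Relative roughness ε/D = 0.000342/0.049 = 0.00698. Haaland: 1/√f = -1.8 log₁₀[(0.00698/3.7)^1.11 + 6.9/6098] = -1.8 log₁₀[0.000946 + 0.00113] = 4.828, so f = 0.04289.
Darcy-Weisbach: ΔP = f(L/D)(ρV²/2) = 0.04289·(57.3/0.049)·(846·1.121²/2) = 0.04289·1169·531.5 = 2.666e+04 Pa.
ΔP = 2.666e+04 Pa = 0.267 bar.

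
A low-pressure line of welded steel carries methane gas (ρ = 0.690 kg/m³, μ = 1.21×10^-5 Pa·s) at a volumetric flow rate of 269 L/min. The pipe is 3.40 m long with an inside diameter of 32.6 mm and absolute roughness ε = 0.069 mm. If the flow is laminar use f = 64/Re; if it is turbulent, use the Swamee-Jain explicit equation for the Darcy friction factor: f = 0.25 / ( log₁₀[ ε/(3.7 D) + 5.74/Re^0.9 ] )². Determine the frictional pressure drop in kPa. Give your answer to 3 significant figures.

ΔP ≈ 0.0357 kPa

Q = 269 L/min = 269/60000 = 0.004483 m³/s.
Cross-sectional area A = πD²/4 = π(0.0326)²/4 = 0.0008347 m²; mean velocity V = Q/A = 0.004483/0.0008347 = 5.371 m/s.
Reynolds number Re = ρVD/μ = 0.69 · 5.371 · 0.0326 / 1.21e-05 = 9985.
Re > 4000 → turbulent. Relative roughness ε/D = 6.9e-05/0.0326 = 0.00212. Swamee-Jain: f = 0.25/(log₁₀[0.00212/3.7 + 5.74/9985^0.9])² = 0.25/(log₁₀[0.000572 + 0.00144])² = 0.25/(-2.696)² = 0.03441.
Darcy-Weisbach: ΔP = f(L/D)(ρV²/2) = 0.03441·(3.4/0.0326)·(0.69·5.371²/2) = 0.03441·104.3·9.953 = 35.72 Pa.
ΔP = 35.72 Pa = 0.0357 kPa.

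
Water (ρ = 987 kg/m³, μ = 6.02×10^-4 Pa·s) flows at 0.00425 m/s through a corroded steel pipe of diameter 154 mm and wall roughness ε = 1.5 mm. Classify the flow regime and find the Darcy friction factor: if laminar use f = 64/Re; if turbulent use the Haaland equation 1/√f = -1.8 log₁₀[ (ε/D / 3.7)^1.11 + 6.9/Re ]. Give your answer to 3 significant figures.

Re = ρVD/μ = 987·0.00425·0.154/0.000602 = 1073.
Re < 2300 → laminar, so f = 64/Re = 0.05964 (roughness is irrelevant in laminar flow).

f ≈ 0.0596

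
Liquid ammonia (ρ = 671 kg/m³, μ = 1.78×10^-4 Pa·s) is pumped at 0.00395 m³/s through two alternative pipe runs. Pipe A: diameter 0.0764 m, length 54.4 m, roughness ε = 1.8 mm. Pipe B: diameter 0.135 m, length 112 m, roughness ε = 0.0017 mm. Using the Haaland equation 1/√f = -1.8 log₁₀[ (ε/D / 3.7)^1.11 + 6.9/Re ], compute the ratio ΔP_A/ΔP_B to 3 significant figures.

Pipe A: V = Q/A = 0.00395/0.004584 = 0.8616 m/s; Re = 2.482e+05; ε/D = 0.0236; Haaland → f = 0.05208; ΔP_A = f(L/D)(ρV²/2) = 9237 Pa.
Pipe B: V = Q/A = 0.00395/0.01431 = 0.276 m/s; Re = 1.404e+05; ε/D = 1.26e-05; Haaland → f = 0.01668; ΔP_B = f(L/D)(ρV²/2) = 353.6 Pa.
ΔP_A/ΔP_B = 9237/353.6 = 26.1.

ΔP_A/ΔP_B ≈ 26.1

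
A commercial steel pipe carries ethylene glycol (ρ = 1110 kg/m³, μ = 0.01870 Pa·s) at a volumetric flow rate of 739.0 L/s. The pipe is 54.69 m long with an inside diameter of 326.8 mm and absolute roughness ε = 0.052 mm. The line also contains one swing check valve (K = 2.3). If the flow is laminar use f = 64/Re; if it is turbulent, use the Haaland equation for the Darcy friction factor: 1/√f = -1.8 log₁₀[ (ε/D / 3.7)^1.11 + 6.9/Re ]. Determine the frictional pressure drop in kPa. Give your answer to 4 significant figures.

ΔP ≈ 221.5 kPa

Q = 739.0 L/s = 739.0/1000 = 0.739 m³/s.
Cross-sectional area A = πD²/4 = π(0.3268)²/4 = 0.08388 m²; mean velocity V = Q/A = 0.739/0.08388 = 8.81 m/s.
Reynolds number Re = ρVD/μ = 1110 · 8.81 · 0.3268 / 0.0187 = 1.709e+05.
Re > 4000 → turbulent. Relative roughness ε/D = 5.2e-05/0.3268 = 0.000159. Haaland: 1/√f = -1.8 log₁₀[(0.000159/3.7)^1.11 + 6.9/1.709e+05] = -1.8 log₁₀[1.42e-05 + 4.04e-05] = 7.673, so f = 0.01699.
Total minor-loss coefficient ΣK = 1·2.3 = 2.3.
ΔP = [f·L/D + ΣK]·(ρV²/2) = [0.01699·54.69/0.3268 + 2.3]·(1110·8.81²/2) = [2.842 + 2.3]·4.308e+04 = 2.215e+05 Pa.
ΔP = 2.215e+05 Pa = 221.5 kPa.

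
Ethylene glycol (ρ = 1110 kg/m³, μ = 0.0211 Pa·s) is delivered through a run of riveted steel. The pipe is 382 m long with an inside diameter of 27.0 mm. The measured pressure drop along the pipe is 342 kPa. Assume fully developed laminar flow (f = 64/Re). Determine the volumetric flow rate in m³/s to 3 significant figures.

For laminar flow, f = 64/Re with Re = ρVD/μ, so Darcy-Weisbach reduces to ΔP = 32μLV/D². Solving for V: V = ΔP·D²/(32μL) = 3.42e+05·(0.027)²/(32·0.0211·382) = 0.9666 m/s.
Check: Re = ρVD/μ = 1110·0.9666·0.027/0.0211 = 1373 < 2300, so the laminar assumption holds.
Q = V·A = 0.9666·(π/4·0.027²) = 0.0005534 m³/s = 5.53×10^-4 m³/s.

Q ≈ 5.53×10^-4 m³/s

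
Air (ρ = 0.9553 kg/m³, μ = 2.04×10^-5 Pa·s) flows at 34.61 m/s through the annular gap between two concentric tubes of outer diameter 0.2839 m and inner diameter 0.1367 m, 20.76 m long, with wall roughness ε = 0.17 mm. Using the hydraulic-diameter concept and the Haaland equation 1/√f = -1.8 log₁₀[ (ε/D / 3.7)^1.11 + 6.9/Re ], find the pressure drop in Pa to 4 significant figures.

Hydraulic diameter D_h = 4A/P = D_o - D_i = 0.2839 - 0.1367 = 0.1472 m.
Re = ρVD_h/μ = 0.9553·34.61·0.1472/2.04e-05 = 2.386e+05.
ε/D_h = 0.00017/0.1472 = 0.00115; Haaland gives 1/√f = -1.8 log₁₀[0.000128+2.89e-05] = 6.846, so f = 0.02134.
ΔP = f(L/D_h)(ρV²/2) = 0.02134·20.76/0.1472·572.2 = 1722 Pa.

ΔP ≈ 1722 Pa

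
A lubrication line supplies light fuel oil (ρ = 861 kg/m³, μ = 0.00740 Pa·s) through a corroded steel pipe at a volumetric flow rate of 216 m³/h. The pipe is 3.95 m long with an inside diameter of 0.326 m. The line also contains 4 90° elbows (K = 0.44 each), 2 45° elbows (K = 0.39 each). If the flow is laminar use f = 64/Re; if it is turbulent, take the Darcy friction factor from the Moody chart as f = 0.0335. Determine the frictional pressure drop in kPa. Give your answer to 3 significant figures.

Q = 216 m³/h = 216/3600 = 0.06 m³/s.
Cross-sectional area A = πD²/4 = π(0.326)²/4 = 0.08347 m²; mean velocity V = Q/A = 0.06/0.08347 = 0.7188 m/s.
Reynolds number Re = ρVD/μ = 861 · 0.7188 · 0.326 / 0.0074 = 2.727e+04.
Re > 4000 → turbulent; use the Moody-chart value f = 0.0335.
Total minor-loss coefficient ΣK = 4·0.44 + 2·0.39 = 2.54.
ΔP = [f·L/D + ΣK]·(ρV²/2) = [0.0335·3.95/0.326 + 2.54]·(861·0.7188²/2) = [0.4059 + 2.54]·222.4 = 655.3 Pa.
ΔP = 655.3 Pa = 0.655 kPa.

ΔP ≈ 0.655 kPa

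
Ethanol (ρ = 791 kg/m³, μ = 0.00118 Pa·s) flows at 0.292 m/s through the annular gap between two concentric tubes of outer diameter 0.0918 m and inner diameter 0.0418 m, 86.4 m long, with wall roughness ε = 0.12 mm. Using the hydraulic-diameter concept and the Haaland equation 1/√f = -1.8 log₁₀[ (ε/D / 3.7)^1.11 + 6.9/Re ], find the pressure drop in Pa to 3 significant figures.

ΔP ≈ 2000 Pa

Hydraulic diameter D_h = 4A/P = D_o - D_i = 0.0918 - 0.0418 = 0.05 m.
Re = ρVD_h/μ = 791·0.292·0.05/0.00118 = 9787.
ε/D_h = 0.00012/0.05 = 0.0024; Haaland gives 1/√f = -1.8 log₁₀[0.000289+0.000705] = 5.404, so f = 0.03424.
ΔP = f(L/D_h)(ρV²/2) = 0.03424·86.4/0.05·33.72 = 1995 Pa.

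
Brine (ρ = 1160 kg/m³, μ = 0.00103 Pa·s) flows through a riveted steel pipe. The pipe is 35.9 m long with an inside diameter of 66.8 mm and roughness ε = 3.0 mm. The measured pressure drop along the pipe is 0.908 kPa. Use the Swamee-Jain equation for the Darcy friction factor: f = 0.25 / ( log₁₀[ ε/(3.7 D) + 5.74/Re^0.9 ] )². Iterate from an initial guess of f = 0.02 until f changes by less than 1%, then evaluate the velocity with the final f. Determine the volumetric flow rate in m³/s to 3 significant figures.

Rearranging Darcy-Weisbach: V = √(2·ΔP·D/(f·L·ρ)). With ε/D = 0.003/0.0668 = 0.0449, iterate starting from f = 0.02:
  f = 0.02 → V = √(2·908·0.0668/(0.02·35.9·1160)) = 0.3816 m/s; Re = ρVD/μ = 2.871e+04; f → 0.06952
  f = 0.06952 → V = 0.2047 m/s; Re = 1.54e+04; f → 0.07057
  f = 0.07057 → V = 0.2032 m/s; Re = 1.529e+04; f → 0.07058
Converged (Δf/f < 1%). With the final f = 0.07058: V = √(2·908·0.0668/(0.07058·35.9·1160)) = 0.2032 m/s.
Q = V·A = 0.2032·(π/4·0.0668²) = 0.000712 m³/s = 7.12×10^-4 m³/s.

Q ≈ 7.12×10^-4 m³/s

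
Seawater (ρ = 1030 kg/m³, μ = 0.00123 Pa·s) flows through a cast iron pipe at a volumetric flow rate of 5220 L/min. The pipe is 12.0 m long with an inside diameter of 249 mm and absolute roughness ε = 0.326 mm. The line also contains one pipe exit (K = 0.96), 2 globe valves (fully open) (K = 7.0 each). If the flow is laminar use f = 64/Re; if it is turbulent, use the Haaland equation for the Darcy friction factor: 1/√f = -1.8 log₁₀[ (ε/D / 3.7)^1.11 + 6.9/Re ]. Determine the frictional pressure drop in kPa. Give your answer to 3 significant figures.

ΔP ≈ 26.3 kPa

Q = 5220 L/min = 5220/60000 = 0.087 m³/s.
Cross-sectional area A = πD²/4 = π(0.249)²/4 = 0.0487 m²; mean velocity V = Q/A = 0.087/0.0487 = 1.787 m/s.
Reynolds number Re = ρVD/μ = 1030 · 1.787 · 0.249 / 0.00123 = 3.725e+05.
Re > 4000 → turbulent. Relative roughness ε/D = 0.000326/0.249 = 0.00131. Haaland: 1/√f = -1.8 log₁₀[(0.00131/3.7)^1.11 + 6.9/3.725e+05] = -1.8 log₁₀[0.000148 + 1.85e-05] = 6.803, so f = 0.02161.
Total minor-loss coefficient ΣK = 1·0.96 + 2·7 = 15.
ΔP = [f·L/D + ΣK]·(ρV²/2) = [0.02161·12/0.249 + 15]·(1030·1.787²/2) = [1.041 + 15]·1644 = 2.63e+04 Pa.
ΔP = 2.63e+04 Pa = 26.3 kPa.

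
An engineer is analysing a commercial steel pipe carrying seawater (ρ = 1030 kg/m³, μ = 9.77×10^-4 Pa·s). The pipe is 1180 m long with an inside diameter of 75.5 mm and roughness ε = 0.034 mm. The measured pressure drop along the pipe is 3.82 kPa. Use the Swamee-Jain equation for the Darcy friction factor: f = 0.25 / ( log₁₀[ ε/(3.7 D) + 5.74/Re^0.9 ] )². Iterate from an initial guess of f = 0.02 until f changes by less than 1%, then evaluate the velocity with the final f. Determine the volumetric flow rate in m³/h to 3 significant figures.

Rearranging Darcy-Weisbach: V = √(2·ΔP·D/(f·L·ρ)). With ε/D = 3.4e-05/0.0755 = 0.00045, iterate starting from f = 0.02:
  f = 0.02 → V = √(2·3820·0.0755/(0.02·1180·1030)) = 0.154 m/s; Re = ρVD/μ = 1.226e+04; f → 0.03017
  f = 0.03017 → V = 0.1254 m/s; Re = 9984; f → 0.03177
  f = 0.03177 → V = 0.1222 m/s; Re = 9729; f → 0.03198
Converged (Δf/f < 1%). With the final f = 0.03198: V = √(2·3820·0.0755/(0.03198·1180·1030)) = 0.1218 m/s.
Q = V·A = 0.1218·(π/4·0.0755²) = 0.0005454 m³/s = 1.96 m³/h.

Q ≈ 1.96 m³/h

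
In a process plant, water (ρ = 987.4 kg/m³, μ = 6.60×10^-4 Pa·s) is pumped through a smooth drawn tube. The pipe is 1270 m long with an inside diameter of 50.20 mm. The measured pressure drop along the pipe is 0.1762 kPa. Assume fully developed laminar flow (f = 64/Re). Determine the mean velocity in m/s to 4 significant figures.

For laminar flow, f = 64/Re with Re = ρVD/μ, so Darcy-Weisbach reduces to ΔP = 32μLV/D². Solving for V: V = ΔP·D²/(32μL) = 176.2·(0.0502)²/(32·0.00066·1270) = 0.01655 m/s.
Check: Re = ρVD/μ = 987.4·0.01655·0.0502/0.00066 = 1243 < 2300, so the laminar assumption holds.

V ≈ 0.01655 m/s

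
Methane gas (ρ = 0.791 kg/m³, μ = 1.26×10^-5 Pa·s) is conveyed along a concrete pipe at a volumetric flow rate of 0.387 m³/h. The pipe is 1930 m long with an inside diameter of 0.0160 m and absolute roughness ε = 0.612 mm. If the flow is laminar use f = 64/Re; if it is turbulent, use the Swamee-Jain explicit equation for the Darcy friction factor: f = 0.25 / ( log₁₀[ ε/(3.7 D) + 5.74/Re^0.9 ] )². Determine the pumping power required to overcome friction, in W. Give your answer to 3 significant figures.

Q = 0.387 m³/h = 0.387/3600 = 0.0001075 m³/s.
Cross-sectional area A = πD²/4 = π(0.016)²/4 = 0.0002011 m²; mean velocity V = Q/A = 0.0001075/0.0002011 = 0.5347 m/s.
Reynolds number Re = ρVD/μ = 0.791 · 0.5347 · 0.016 / 1.26e-05 = 537.
Re < 2300 → laminar flow, so f = 64/Re = 64/537 = 0.1192 (the turbulent correlation is not needed).
Darcy-Weisbach: ΔP = f(L/D)(ρV²/2) = 0.1192·(1930/0.016)·(0.791·0.5347²/2) = 0.1192·1.206e+05·0.1131 = 1625 Pa.
Pumping power P = QΔP = 0.0001075·1625 = 0.1747 W = 0.175 W.

P ≈ 0.175 W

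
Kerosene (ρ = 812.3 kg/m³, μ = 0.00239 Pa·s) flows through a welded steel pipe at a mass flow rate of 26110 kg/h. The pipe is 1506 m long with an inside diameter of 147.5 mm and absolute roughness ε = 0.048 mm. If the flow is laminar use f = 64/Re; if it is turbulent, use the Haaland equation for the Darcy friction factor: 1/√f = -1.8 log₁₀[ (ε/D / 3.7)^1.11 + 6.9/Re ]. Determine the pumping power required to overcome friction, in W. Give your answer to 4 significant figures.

P ≈ 250.4 W

ṁ = 26110 kg/h = 26110/3600 = 7.253 kg/s.
A = πD²/4 = π(0.1475)²/4 = 0.01709 m²; mean velocity V = ṁ/(ρA) = 7.253/(812.3 · 0.01709) = 0.5225 m/s.
Reynolds number Re = ρVD/μ = 812.3 · 0.5225 · 0.1475 / 0.00239 = 2.62e+04.
Re > 4000 → turbulent. Relative roughness ε/D = 4.8e-05/0.1475 = 0.000325. Haaland: 1/√f = -1.8 log₁₀[(0.000325/3.7)^1.11 + 6.9/2.62e+04] = -1.8 log₁₀[3.15e-05 + 0.000263] = 6.355, so f = 0.02476.
Darcy-Weisbach: ΔP = f(L/D)(ρV²/2) = 0.02476·(1506/0.1475)·(812.3·0.5225²/2) = 0.02476·1.021e+04·110.9 = 2.804e+04 Pa.
Q = ṁ/ρ = 7.253/812.3 = 0.008929 m³/s.
Pumping power P = QΔP = 0.008929·2.804e+04 = 250.36 W = 250.4 W.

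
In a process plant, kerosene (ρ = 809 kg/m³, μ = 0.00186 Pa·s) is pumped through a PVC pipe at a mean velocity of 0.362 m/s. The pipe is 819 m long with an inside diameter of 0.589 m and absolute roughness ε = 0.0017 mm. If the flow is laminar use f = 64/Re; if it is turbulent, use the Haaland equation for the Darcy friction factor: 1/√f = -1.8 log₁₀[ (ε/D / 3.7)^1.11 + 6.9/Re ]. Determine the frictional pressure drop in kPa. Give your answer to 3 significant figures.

ΔP ≈ 1.34 kPa

Reynolds number Re = ρVD/μ = 809 · 0.362 · 0.589 / 0.00186 = 9.274e+04.
Re > 4000 → turbulent. Relative roughness ε/D = 1.7e-06/0.589 = 2.89e-06. Haaland: 1/√f = -1.8 log₁₀[(2.89e-06/3.7)^1.11 + 6.9/9.274e+04] = -1.8 log₁₀[1.66e-07 + 7.44e-05] = 7.429, so f = 0.01812.
Darcy-Weisbach: ΔP = f(L/D)(ρV²/2) = 0.01812·(819/0.589)·(809·0.362²/2) = 0.01812·1390·53.01 = 1335 Pa.
ΔP = 1335 Pa = 1.34 kPa.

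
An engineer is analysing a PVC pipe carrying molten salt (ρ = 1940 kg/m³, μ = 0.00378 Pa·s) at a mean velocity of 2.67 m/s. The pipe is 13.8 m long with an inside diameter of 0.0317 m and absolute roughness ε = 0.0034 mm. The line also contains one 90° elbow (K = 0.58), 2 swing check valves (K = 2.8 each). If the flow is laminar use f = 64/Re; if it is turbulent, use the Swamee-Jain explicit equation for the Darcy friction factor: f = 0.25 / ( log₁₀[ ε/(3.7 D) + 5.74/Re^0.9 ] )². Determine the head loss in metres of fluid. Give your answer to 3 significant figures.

Reynolds number Re = ρVD/μ = 1940 · 2.67 · 0.0317 / 0.00378 = 4.344e+04.
Re > 4000 → turbulent. Relative roughness ε/D = 3.4e-06/0.0317 = 0.000107. Swamee-Jain: f = 0.25/(log₁₀[0.000107/3.7 + 5.74/4.344e+04^0.9])² = 0.25/(log₁₀[2.9e-05 + 0.000384])² = 0.25/(-3.384)² = 0.02184.
Total minor-loss coefficient ΣK = 1·0.58 + 2·2.8 = 6.18.
ΔP = [f·L/D + ΣK]·(ρV²/2) = [0.02184·13.8/0.0317 + 6.18]·(1940·2.67²/2) = [9.506 + 6.18]·6915 = 1.085e+05 Pa.
Head loss h_f = ΔP/(ρg) = 1.085e+05/(1940·9.81) = 5.70 m.

h_f ≈ 5.70 m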